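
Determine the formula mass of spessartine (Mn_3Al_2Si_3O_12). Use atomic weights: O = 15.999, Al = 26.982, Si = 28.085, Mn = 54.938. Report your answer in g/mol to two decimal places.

495.02 g/mol

The formula mass is the sum 3*54.938 + 2*26.982 + 3*28.085 + 12*15.999.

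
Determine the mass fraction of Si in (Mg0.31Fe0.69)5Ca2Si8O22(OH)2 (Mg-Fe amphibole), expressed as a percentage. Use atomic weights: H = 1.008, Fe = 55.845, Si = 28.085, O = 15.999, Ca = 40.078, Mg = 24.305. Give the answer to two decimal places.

24.39 wt%

Formula mass = 1.55×24.305 + 3.45×55.845 + 2×40.078 + 8×28.085 + 24×15.999 + 2×1.008 = 921.166 g/mol, of which 224.680 g is Si.
So Si makes up 224.680/921.166 = 0.2439 of the mass, i.e. 24.39%.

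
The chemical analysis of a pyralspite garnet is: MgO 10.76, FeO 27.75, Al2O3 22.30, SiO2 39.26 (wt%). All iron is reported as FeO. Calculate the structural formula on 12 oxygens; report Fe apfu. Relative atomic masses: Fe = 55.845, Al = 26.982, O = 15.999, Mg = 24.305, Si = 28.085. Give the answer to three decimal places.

MgO (M=40.304): mol = 0.26697; Mg = 0.26697, O = 0.26697.
FeO (M=71.844): mol = 0.38625; Fe = 0.38625, O = 0.38625.
Al2O3 (M=101.961): mol = 0.21871; Al = 0.43742, O = 0.65613.
SiO2 (M=60.083): mol = 0.65343; Si = 0.65343, O = 1.30686.
ΣO = 2.61621; factor = 12/ΣO = 4.58679.
Fe apfu = 0.38625 × 4.58679 = 1.772.

1.772 Fe apfu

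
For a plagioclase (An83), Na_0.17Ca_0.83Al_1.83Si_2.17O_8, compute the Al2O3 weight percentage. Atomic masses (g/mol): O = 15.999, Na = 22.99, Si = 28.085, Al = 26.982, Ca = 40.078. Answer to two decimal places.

33.87 wt%

M(Na_0.17Ca_0.83Al_1.83Si_2.17O_8) = 275.487 g/mol; M(Al2O3) = 101.961 g/mol.
Moles Al2O3 per formula unit = 1.83 Al ÷ 2 = 0.9150.
Al2O3 fraction = (0.9150 × 101.961) / 275.487 = 93.294/275.487 = 0.3387.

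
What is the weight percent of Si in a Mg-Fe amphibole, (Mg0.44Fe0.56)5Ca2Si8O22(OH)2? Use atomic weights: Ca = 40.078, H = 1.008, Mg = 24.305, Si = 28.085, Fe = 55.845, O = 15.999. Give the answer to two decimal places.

Formula mass = 2.20×24.305 + 2.80×55.845 + 2×40.078 + 8×28.085 + 24×15.999 + 2×1.008 = 900.665 g/mol, of which 224.680 g is Si.
So Si makes up 224.680/900.665 = 0.2495 of the mass, i.e. 24.95%.

24.95 mass %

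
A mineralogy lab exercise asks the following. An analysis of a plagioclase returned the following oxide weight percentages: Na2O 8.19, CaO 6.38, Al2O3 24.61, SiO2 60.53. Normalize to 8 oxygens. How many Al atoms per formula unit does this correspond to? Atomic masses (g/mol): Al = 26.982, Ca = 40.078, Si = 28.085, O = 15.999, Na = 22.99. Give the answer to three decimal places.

1.294 Al apfu

8.19 wt% Na2O ÷ 61.979 g/mol = 0.13214 mol, giving 0.26428 Na and 0.13214 O.
6.38 wt% CaO ÷ 56.077 g/mol = 0.11377 mol, giving 0.11377 Ca and 0.11377 O.
24.61 wt% Al2O3 ÷ 101.961 g/mol = 0.24137 mol, giving 0.48274 Al and 0.72411 O.
60.53 wt% SiO2 ÷ 60.083 g/mol = 1.00744 mol, giving 1.00744 Si and 2.01488 O.
Oxygen sums to 2.98490; scaling by 8/2.98490 = 2.68016 puts the formula on 8 O.
Al: 0.48274 × 2.68016 = 1.294 atoms per formula unit.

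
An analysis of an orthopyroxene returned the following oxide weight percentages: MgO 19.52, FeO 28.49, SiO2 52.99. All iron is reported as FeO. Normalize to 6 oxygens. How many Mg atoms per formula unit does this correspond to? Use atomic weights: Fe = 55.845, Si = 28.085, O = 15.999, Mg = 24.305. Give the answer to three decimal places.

MgO: 19.52/40.304 = 0.48432 mol → 0.48432 mol Mg, 0.48432 mol O.
FeO: 28.49/71.844 = 0.39655 mol → 0.39655 mol Fe, 0.39655 mol O.
SiO2: 52.99/60.083 = 0.88195 mol → 0.88195 mol Si, 1.76390 mol O.
Total oxygen = 2.64477 mol. Normalization factor = 6/2.64477 = 2.26863.
Mg per 6 O = 0.48432 × 2.26863 = 1.099.

1.099 Mg apfu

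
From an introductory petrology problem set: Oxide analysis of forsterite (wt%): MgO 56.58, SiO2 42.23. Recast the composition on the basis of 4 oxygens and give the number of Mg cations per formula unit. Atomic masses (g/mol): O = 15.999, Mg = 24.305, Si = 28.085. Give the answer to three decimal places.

MgO (M=40.304): mol = 1.40383; Mg = 1.40383, O = 1.40383.
SiO2 (M=60.083): mol = 0.70286; Si = 0.70286, O = 1.40572.
ΣO = 2.80955; factor = 4/ΣO = 1.42372.
Mg apfu = 1.40383 × 1.42372 = 1.999.

1.999 Mg apfu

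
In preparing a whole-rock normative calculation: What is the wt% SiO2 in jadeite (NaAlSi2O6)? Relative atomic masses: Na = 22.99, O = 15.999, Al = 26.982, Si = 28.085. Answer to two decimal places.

59.45 wt%

M(NaAlSi2O6) = 202.136 g/mol; M(SiO2) = 60.083 g/mol.
Moles SiO2 per formula unit = 2 Si ÷ 1 = 2.0000.
SiO2 fraction = (2.0000 × 60.083) / 202.136 = 120.166/202.136 = 0.5945.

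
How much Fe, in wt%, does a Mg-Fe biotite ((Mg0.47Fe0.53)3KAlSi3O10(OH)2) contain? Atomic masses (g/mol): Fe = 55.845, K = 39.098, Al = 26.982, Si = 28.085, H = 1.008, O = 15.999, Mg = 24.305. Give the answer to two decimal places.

19.00 wt%

M((Mg0.47Fe0.53)3KAlSi3O10(OH)2) = 467.403 g/mol.
Fe contributes 1.59 × 55.845 = 88.794 g per mole.
88.794/467.403 = 0.1900 → 19.00%.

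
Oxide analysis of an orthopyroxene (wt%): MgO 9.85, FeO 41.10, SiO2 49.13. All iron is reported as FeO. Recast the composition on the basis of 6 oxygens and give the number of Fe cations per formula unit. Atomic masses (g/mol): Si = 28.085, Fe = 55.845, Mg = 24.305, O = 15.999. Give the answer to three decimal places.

MgO (M=40.304): mol = 0.24439; Mg = 0.24439, O = 0.24439.
FeO (M=71.844): mol = 0.57207; Fe = 0.57207, O = 0.57207.
SiO2 (M=60.083): mol = 0.81770; Si = 0.81770, O = 1.63540.
ΣO = 2.45186; factor = 6/ΣO = 2.44712.
Fe apfu = 0.57207 × 2.44712 = 1.400.

1.400 Fe apfu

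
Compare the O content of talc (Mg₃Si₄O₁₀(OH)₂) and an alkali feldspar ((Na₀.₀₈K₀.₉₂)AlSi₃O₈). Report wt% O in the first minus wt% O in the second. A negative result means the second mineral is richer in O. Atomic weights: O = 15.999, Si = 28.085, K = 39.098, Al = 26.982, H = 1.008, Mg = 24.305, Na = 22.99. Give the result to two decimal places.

O in Mg₃Si₄O₁₀(OH)₂: molar mass 379.259 g/mol; 12×15.999 = 191.988 g → 50.62 wt%.
O in (Na₀.₀₈K₀.₉₂)AlSi₃O₈: molar mass 277.038 g/mol; 8×15.999 = 127.992 g → 46.20 wt%.
Difference = 50.62 − 46.20 = 4.42 percentage points.

4.42 percentage points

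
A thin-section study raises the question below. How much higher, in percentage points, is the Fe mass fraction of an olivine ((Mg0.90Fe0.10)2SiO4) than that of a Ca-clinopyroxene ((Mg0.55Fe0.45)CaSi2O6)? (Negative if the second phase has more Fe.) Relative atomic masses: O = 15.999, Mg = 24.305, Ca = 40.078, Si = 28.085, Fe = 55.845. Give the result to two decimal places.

Fe in (Mg0.90Fe0.10)2SiO4: molar mass 146.999 g/mol; 0.20×55.845 = 11.169 g → 7.60 wt%.
Fe in (Mg0.55Fe0.45)CaSi2O6: molar mass 230.740 g/mol; 0.45×55.845 = 25.130 g → 10.89 wt%.
Difference = 7.60 − 10.89 = -3.29 percentage points.

-3.29 percentage points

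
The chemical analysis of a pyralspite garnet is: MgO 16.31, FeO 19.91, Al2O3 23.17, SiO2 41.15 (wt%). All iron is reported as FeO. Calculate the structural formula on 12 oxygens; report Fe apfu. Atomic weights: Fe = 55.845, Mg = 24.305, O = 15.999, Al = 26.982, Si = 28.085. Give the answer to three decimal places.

1.217 Fe apfu

MgO (M=40.304): mol = 0.40467; Mg = 0.40467, O = 0.40467.
FeO (M=71.844): mol = 0.27713; Fe = 0.27713, O = 0.27713.
Al2O3 (M=101.961): mol = 0.22724; Al = 0.45448, O = 0.68172.
SiO2 (M=60.083): mol = 0.68489; Si = 0.68489, O = 1.36978.
ΣO = 2.73330; factor = 12/ΣO = 4.39030.
Fe apfu = 0.27713 × 4.39030 = 1.217.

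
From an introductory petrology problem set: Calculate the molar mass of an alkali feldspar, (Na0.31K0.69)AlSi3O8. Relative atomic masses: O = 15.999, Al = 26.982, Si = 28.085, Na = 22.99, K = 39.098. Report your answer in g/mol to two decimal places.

M = 0.31·22.99 + 0.69·39.098 + 1·26.982 + 3·28.085 + 8·15.999

273.33 g/mol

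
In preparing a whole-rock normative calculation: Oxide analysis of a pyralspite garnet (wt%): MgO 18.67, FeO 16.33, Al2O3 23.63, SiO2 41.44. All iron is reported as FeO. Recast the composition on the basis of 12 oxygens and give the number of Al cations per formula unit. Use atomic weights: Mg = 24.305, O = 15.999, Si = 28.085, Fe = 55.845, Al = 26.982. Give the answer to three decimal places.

2.011 Al apfu

18.67 wt% MgO ÷ 40.304 g/mol = 0.46323 mol, giving 0.46323 Mg and 0.46323 O.
16.33 wt% FeO ÷ 71.844 g/mol = 0.22730 mol, giving 0.22730 Fe and 0.22730 O.
23.63 wt% Al2O3 ÷ 101.961 g/mol = 0.23176 mol, giving 0.46352 Al and 0.69528 O.
41.44 wt% SiO2 ÷ 60.083 g/mol = 0.68971 mol, giving 0.68971 Si and 1.37942 O.
Oxygen sums to 2.76523; scaling by 12/2.76523 = 4.33960 puts the formula on 12 O.
Al: 0.46352 × 4.33960 = 2.011 atoms per formula unit.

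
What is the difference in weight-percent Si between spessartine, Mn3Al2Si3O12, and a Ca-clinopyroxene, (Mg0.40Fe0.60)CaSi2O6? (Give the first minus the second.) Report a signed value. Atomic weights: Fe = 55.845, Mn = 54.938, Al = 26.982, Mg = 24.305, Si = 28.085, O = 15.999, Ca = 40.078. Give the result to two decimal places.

-6.83 percentage points

First mineral: 84.255 g Si in 495.021 g formula = 17.02 wt% Si.
Second mineral: 56.170 g Si in 235.471 g formula = 23.85 wt% Si.
17.02% − 23.85% gives a difference of -6.83 percentage points.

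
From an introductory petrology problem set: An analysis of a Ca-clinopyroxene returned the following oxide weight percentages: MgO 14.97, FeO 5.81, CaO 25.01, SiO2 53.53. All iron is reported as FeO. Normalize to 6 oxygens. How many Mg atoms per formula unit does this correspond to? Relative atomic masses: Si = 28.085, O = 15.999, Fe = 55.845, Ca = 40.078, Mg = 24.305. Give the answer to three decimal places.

0.832 Mg apfu

MgO: 14.97/40.304 = 0.37143 mol → 0.37143 mol Mg, 0.37143 mol O.
FeO: 5.81/71.844 = 0.08087 mol → 0.08087 mol Fe, 0.08087 mol O.
CaO: 25.01/56.077 = 0.44599 mol → 0.44599 mol Ca, 0.44599 mol O.
SiO2: 53.53/60.083 = 0.89093 mol → 0.89093 mol Si, 1.78186 mol O.
Total oxygen = 2.68015 mol. Normalization factor = 6/2.68015 = 2.23868.
Mg per 6 O = 0.37143 × 2.23868 = 0.832.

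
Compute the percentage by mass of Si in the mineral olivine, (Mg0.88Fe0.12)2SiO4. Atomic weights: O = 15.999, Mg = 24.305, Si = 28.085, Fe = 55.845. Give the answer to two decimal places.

18.94 wt%

M((Mg0.88Fe0.12)2SiO4) = 148.261 g/mol.
Si contributes 1 × 28.085 = 28.085 g per mole.
28.085/148.261 = 0.1894 → 18.94%.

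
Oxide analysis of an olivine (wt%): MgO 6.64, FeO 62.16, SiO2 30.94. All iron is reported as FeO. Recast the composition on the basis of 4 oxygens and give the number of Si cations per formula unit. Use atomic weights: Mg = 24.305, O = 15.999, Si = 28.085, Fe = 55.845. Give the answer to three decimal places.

1.000 Si apfu

MgO (M=40.304): mol = 0.16475; Mg = 0.16475, O = 0.16475.
FeO (M=71.844): mol = 0.86521; Fe = 0.86521, O = 0.86521.
SiO2 (M=60.083): mol = 0.51495; Si = 0.51495, O = 1.02990.
ΣO = 2.05986; factor = 4/ΣO = 1.94188.
Si apfu = 0.51495 × 1.94188 = 1.000.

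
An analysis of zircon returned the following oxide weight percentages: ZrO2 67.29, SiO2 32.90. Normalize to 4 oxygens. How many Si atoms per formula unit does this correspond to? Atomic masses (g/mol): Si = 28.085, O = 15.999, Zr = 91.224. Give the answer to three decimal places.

1.001 Si apfu

67.29 wt% ZrO2 ÷ 123.222 g/mol = 0.54609 mol, giving 0.54609 Zr and 1.09218 O.
32.90 wt% SiO2 ÷ 60.083 g/mol = 0.54758 mol, giving 0.54758 Si and 1.09516 O.
Oxygen sums to 2.18734; scaling by 4/2.18734 = 1.82871 puts the formula on 4 O.
Si: 0.54758 × 1.82871 = 1.001 atoms per formula unit.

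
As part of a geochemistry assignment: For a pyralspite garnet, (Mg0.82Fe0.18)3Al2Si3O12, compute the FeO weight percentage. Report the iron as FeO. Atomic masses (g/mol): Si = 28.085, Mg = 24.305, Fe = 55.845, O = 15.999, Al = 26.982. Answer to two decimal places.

M((Mg0.82Fe0.18)3Al2Si3O12) = 420.154 g/mol; M(FeO) = 71.844 g/mol.
Moles FeO per formula unit = 0.54 Fe ÷ 1 = 0.5400.
FeO fraction = (0.5400 × 71.844) / 420.154 = 38.796/420.154 = 0.0923.

9.23 wt%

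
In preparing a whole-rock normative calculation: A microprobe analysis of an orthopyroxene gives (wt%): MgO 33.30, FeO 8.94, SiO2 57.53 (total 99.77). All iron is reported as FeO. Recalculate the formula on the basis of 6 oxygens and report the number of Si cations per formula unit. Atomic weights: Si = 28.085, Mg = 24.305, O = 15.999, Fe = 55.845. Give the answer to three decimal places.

MgO (M=40.304): mol = 0.82622; Mg = 0.82622, O = 0.82622.
FeO (M=71.844): mol = 0.12444; Fe = 0.12444, O = 0.12444.
SiO2 (M=60.083): mol = 0.95751; Si = 0.95751, O = 1.91502.
ΣO = 2.86568; factor = 6/ΣO = 2.09374.
Si apfu = 0.95751 × 2.09374 = 2.005.

2.005 Si apfu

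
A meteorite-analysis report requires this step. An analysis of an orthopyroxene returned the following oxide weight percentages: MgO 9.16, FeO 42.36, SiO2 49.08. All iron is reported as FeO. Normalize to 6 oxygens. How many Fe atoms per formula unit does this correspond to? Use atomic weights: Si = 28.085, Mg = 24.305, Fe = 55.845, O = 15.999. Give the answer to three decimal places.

MgO (M=40.304): mol = 0.22727; Mg = 0.22727, O = 0.22727.
FeO (M=71.844): mol = 0.58961; Fe = 0.58961, O = 0.58961.
SiO2 (M=60.083): mol = 0.81687; Si = 0.81687, O = 1.63374.
ΣO = 2.45062; factor = 6/ΣO = 2.44836.
Fe apfu = 0.58961 × 2.44836 = 1.444.

1.444 Fe apfu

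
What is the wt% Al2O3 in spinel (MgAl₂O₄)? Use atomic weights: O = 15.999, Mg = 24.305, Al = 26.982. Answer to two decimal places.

Molar mass of MgAl₂O₄ = 1·24.305 + 2·26.982 + 4·15.999 = 142.265 g/mol.
Each formula unit contains 2 Al, equivalent to 2/2 = 1.0000 mol Al2O3.
M(Al2O3) = 2×26.982 + 3×15.999 = 101.961 g/mol.
Mass of Al2O3 per formula unit = 1.0000 × 101.961 = 101.961 g.
Al2O3 wt% = 101.961 / 142.265 × 100 = 71.67%.

71.67 wt%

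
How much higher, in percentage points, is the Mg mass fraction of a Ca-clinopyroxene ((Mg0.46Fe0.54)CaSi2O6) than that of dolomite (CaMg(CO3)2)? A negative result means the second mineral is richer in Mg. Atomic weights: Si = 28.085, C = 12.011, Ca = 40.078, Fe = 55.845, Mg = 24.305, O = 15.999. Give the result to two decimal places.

-8.39 percentage points

First mineral: 11.180 g Mg in 233.579 g formula = 4.79 wt% Mg.
Second mineral: 24.305 g Mg in 184.399 g formula = 13.18 wt% Mg.
4.79% − 13.18% gives a difference of -8.39 percentage points.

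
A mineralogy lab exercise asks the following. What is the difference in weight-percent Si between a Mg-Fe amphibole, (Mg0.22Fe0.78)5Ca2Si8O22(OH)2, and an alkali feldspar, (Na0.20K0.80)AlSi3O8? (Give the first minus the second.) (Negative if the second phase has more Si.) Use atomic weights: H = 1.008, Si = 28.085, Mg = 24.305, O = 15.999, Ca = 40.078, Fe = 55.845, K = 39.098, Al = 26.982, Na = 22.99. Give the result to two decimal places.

-6.61 percentage points

Si in (Mg0.22Fe0.78)5Ca2Si8O22(OH)2: molar mass 935.359 g/mol; 8×28.085 = 224.680 g → 24.02 wt%.
Si in (Na0.20K0.80)AlSi3O8: molar mass 275.105 g/mol; 3×28.085 = 84.255 g → 30.63 wt%.
Difference = 24.02 − 30.63 = -6.61 percentage points.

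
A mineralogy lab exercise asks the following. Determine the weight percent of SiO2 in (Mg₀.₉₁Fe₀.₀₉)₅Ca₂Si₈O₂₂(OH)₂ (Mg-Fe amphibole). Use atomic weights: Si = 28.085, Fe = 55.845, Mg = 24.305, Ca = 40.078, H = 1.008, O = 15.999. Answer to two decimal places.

M((Mg₀.₉₁Fe₀.₀₉)₅Ca₂Si₈O₂₂(OH)₂) = 826.546 g/mol; M(SiO2) = 60.083 g/mol.
Moles SiO2 per formula unit = 8 Si ÷ 1 = 8.0000.
SiO2 fraction = (8.0000 × 60.083) / 826.546 = 480.664/826.546 = 0.5815.

58.15 wt%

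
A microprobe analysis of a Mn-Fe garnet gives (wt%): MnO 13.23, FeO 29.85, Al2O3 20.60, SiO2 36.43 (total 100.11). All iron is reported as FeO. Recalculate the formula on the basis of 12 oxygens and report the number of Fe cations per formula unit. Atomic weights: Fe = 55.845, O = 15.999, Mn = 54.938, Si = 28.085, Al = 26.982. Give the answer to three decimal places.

MnO (M=70.937): mol = 0.18650; Mn = 0.18650, O = 0.18650.
FeO (M=71.844): mol = 0.41548; Fe = 0.41548, O = 0.41548.
Al2O3 (M=101.961): mol = 0.20204; Al = 0.40408, O = 0.60612.
SiO2 (M=60.083): mol = 0.60633; Si = 0.60633, O = 1.21266.
ΣO = 2.42076; factor = 12/ΣO = 4.95712.
Fe apfu = 0.41548 × 4.95712 = 2.060.

2.060 Fe apfu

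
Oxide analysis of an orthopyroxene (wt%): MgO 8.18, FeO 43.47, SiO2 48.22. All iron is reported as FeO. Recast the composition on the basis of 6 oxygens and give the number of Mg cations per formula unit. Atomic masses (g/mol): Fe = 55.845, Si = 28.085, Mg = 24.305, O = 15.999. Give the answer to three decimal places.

8.18 wt% MgO ÷ 40.304 g/mol = 0.20296 mol, giving 0.20296 Mg and 0.20296 O.
43.47 wt% FeO ÷ 71.844 g/mol = 0.60506 mol, giving 0.60506 Fe and 0.60506 O.
48.22 wt% SiO2 ÷ 60.083 g/mol = 0.80256 mol, giving 0.80256 Si and 1.60512 O.
Oxygen sums to 2.41314; scaling by 6/2.41314 = 2.48639 puts the formula on 6 O.
Mg: 0.20296 × 2.48639 = 0.505 atoms per formula unit.

0.505 Mg apfu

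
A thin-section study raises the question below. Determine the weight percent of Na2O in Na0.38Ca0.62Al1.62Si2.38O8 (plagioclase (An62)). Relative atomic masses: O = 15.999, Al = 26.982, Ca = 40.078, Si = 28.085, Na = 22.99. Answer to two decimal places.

Formula mass = 272.130 g/mol.
0.38 Na → 0.1900 mol Na2O per formula unit; M(Na2O) = 61.979, so Na2O mass = 11.776 g.
11.776/272.130 × 100 = 4.33 wt%.

4.33 wt%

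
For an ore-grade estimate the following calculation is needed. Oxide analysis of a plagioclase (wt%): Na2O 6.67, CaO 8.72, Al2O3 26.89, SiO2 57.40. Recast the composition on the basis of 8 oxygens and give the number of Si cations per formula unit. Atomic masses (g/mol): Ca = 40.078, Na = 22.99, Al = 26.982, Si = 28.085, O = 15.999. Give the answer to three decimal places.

Na2O: 6.67/61.979 = 0.10762 mol → 0.21524 mol Na, 0.10762 mol O.
CaO: 8.72/56.077 = 0.15550 mol → 0.15550 mol Ca, 0.15550 mol O.
Al2O3: 26.89/101.961 = 0.26373 mol → 0.52746 mol Al, 0.79119 mol O.
SiO2: 57.40/60.083 = 0.95535 mol → 0.95535 mol Si, 1.91070 mol O.
Total oxygen = 2.96501 mol. Normalization factor = 8/2.96501 = 2.69814.
Si per 8 O = 0.95535 × 2.69814 = 2.578.

2.578 Si apfu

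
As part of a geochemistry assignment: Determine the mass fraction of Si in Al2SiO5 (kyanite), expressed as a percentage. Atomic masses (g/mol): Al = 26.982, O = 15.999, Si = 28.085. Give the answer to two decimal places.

17.33 wt%

Molar mass of Al2SiO5: 2·26.982 + 1·28.085 + 5·15.999 = 162.044 g/mol.
Mass of Si per formula unit: 1 × 28.085 = 28.085 g.
Weight fraction Si = 28.085 / 162.044 = 0.1733.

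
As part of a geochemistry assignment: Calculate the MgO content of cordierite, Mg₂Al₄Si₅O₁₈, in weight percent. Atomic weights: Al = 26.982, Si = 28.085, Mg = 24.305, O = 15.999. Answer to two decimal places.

Formula mass = 584.945 g/mol.
2 Mg → 2.0000 mol MgO per formula unit; M(MgO) = 40.304, so MgO mass = 80.608 g.
80.608/584.945 × 100 = 13.78 wt%.

13.78 wt%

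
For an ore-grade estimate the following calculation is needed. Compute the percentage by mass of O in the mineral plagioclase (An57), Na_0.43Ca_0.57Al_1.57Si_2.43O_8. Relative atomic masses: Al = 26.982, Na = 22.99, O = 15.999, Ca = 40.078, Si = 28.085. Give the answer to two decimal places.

Formula mass = 0.43*22.99 + 0.57*40.078 + 1.57*26.982 + 2.43*28.085 + 8*15.999 = 271.330 g/mol, of which 127.992 g is O.
So O makes up 127.992/271.330 = 0.4717 of the mass, i.e. 47.17%.

47.17 mass %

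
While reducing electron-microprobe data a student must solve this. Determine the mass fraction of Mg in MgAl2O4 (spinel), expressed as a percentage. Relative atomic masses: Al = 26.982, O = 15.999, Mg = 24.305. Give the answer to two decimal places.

17.08 weight percent

Formula mass = 1*24.305 + 2*26.982 + 4*15.999 = 142.265 g/mol, of which 24.305 g is Mg.
So Mg makes up 24.305/142.265 = 0.1708 of the mass, i.e. 17.08%.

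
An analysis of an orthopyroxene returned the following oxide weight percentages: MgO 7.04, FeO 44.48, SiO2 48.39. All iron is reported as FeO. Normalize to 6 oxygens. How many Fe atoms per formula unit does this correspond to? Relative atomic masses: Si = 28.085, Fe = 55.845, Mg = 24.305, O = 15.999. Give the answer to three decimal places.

1.545 Fe apfu

7.04 wt% MgO ÷ 40.304 g/mol = 0.17467 mol, giving 0.17467 Mg and 0.17467 O.
44.48 wt% FeO ÷ 71.844 g/mol = 0.61912 mol, giving 0.61912 Fe and 0.61912 O.
48.39 wt% SiO2 ÷ 60.083 g/mol = 0.80539 mol, giving 0.80539 Si and 1.61078 O.
Oxygen sums to 2.40457; scaling by 6/2.40457 = 2.49525 puts the formula on 6 O.
Fe: 0.61912 × 2.49525 = 1.545 atoms per formula unit.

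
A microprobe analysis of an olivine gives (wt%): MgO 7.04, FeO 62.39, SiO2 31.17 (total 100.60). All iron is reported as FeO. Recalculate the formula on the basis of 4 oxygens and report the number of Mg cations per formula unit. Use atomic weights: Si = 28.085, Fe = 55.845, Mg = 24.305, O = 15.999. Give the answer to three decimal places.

7.04 wt% MgO ÷ 40.304 g/mol = 0.17467 mol, giving 0.17467 Mg and 0.17467 O.
62.39 wt% FeO ÷ 71.844 g/mol = 0.86841 mol, giving 0.86841 Fe and 0.86841 O.
31.17 wt% SiO2 ÷ 60.083 g/mol = 0.51878 mol, giving 0.51878 Si and 1.03756 O.
Oxygen sums to 2.08064; scaling by 4/2.08064 = 1.92249 puts the formula on 4 O.
Mg: 0.17467 × 1.92249 = 0.336 atoms per formula unit.

0.336 Mg apfu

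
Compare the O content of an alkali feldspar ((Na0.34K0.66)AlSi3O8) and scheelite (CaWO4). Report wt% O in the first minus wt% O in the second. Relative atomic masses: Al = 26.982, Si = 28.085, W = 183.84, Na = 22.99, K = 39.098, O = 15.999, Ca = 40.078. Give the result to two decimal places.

M((Na0.34K0.66)AlSi3O8) = 272.850 g/mol, so wt% O = 127.992/272.850 × 100 = 46.91%.
M(CaWO4) = 287.914 g/mol, so wt% O = 63.996/287.914 × 100 = 22.23%.
46.91 − 22.23 = 24.68 pp.

24.68 percentage points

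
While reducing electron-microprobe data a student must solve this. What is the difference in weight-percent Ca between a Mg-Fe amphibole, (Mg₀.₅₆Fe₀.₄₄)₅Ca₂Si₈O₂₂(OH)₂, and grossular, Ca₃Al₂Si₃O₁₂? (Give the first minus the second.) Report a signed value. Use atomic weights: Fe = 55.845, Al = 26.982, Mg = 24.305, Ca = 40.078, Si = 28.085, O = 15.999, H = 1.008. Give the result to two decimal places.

-17.60 percentage points

First mineral: 80.156 g Ca in 881.741 g formula = 9.09 wt% Ca.
Second mineral: 120.234 g Ca in 450.441 g formula = 26.69 wt% Ca.
9.09% − 26.69% gives a difference of -17.60 percentage points.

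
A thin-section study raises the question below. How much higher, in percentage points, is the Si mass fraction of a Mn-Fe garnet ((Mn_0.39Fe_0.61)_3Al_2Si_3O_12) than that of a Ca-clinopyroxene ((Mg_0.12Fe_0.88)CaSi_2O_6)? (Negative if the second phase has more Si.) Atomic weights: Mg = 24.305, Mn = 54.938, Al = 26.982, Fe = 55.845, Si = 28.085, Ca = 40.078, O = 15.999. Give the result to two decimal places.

-6.03 percentage points

Si in (Mn_0.39Fe_0.61)_3Al_2Si_3O_12: molar mass 496.681 g/mol; 3×28.085 = 84.255 g → 16.96 wt%.
Si in (Mg_0.12Fe_0.88)CaSi_2O_6: molar mass 244.302 g/mol; 2×28.085 = 56.170 g → 22.99 wt%.
Difference = 16.96 − 22.99 = -6.03 percentage points.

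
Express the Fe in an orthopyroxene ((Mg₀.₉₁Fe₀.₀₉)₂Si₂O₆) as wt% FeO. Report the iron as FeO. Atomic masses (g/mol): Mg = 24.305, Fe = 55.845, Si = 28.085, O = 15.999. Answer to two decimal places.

Molar mass of (Mg₀.₉₁Fe₀.₀₉)₂Si₂O₆ = 1.82×24.305 + 0.18×55.845 + 2×28.085 + 6×15.999 = 206.451 g/mol.
Each formula unit contains 0.18 Fe, equivalent to 0.18/1 = 0.1800 mol FeO.
M(FeO) = 1×55.845 + 1×15.999 = 71.844 g/mol.
Mass of FeO per formula unit = 0.1800 × 71.844 = 12.932 g.
FeO wt% = 12.932 / 206.451 × 100 = 6.26%.

6.26 wt%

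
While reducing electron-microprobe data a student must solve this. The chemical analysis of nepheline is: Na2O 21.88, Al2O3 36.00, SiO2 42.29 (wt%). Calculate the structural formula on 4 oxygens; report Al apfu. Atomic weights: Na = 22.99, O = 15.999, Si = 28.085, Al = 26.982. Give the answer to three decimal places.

Na2O (M=61.979): mol = 0.35302; Na = 0.70604, O = 0.35302.
Al2O3 (M=101.961): mol = 0.35308; Al = 0.70616, O = 1.05924.
SiO2 (M=60.083): mol = 0.70386; Si = 0.70386, O = 1.40772.
ΣO = 2.81998; factor = 4/ΣO = 1.41845.
Al apfu = 0.70616 × 1.41845 = 1.002.

1.002 Al apfu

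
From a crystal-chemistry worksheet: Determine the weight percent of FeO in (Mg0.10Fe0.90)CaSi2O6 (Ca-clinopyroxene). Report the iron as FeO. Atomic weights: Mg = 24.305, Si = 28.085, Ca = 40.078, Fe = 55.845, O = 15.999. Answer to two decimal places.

26.40 wt%

Molar mass of (Mg0.10Fe0.90)CaSi2O6 = 0.10·24.305 + 0.90·55.845 + 1·40.078 + 2·28.085 + 6·15.999 = 244.933 g/mol.
Each formula unit contains 0.90 Fe, equivalent to 0.90/1 = 0.9000 mol FeO.
M(FeO) = 1×55.845 + 1×15.999 = 71.844 g/mol.
Mass of FeO per formula unit = 0.9000 × 71.844 = 64.660 g.
FeO wt% = 64.660 / 244.933 × 100 = 26.40%.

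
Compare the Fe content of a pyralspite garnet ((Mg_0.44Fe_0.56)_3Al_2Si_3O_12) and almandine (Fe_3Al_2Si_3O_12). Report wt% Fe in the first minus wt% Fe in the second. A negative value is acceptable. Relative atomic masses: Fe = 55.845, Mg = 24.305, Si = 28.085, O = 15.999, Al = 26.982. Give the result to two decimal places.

Fe in (Mg_0.44Fe_0.56)_3Al_2Si_3O_12: molar mass 456.109 g/mol; 1.68×55.845 = 93.820 g → 20.57 wt%.
Fe in Fe_3Al_2Si_3O_12: molar mass 497.742 g/mol; 3×55.845 = 167.535 g → 33.66 wt%.
Difference = 20.57 − 33.66 = -13.09 percentage points.

-13.09 percentage points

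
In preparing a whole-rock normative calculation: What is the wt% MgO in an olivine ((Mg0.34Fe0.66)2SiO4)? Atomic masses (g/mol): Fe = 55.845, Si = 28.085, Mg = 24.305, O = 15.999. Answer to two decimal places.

15.03 wt%

M((Mg0.34Fe0.66)2SiO4) = 182.324 g/mol; M(MgO) = 40.304 g/mol.
Moles MgO per formula unit = 0.68 Mg ÷ 1 = 0.6800.
MgO fraction = (0.6800 × 40.304) / 182.324 = 27.407/182.324 = 0.1503.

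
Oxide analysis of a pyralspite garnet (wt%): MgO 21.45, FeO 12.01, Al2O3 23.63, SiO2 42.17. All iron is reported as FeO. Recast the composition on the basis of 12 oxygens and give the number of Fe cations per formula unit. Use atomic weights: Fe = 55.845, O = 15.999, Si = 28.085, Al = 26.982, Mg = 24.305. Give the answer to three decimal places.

0.717 Fe apfu

MgO: 21.45/40.304 = 0.53221 mol → 0.53221 mol Mg, 0.53221 mol O.
FeO: 12.01/71.844 = 0.16717 mol → 0.16717 mol Fe, 0.16717 mol O.
Al2O3: 23.63/101.961 = 0.23176 mol → 0.46352 mol Al, 0.69528 mol O.
SiO2: 42.17/60.083 = 0.70186 mol → 0.70186 mol Si, 1.40372 mol O.
Total oxygen = 2.79838 mol. Normalization factor = 12/2.79838 = 4.28820.
Fe per 12 O = 0.16717 × 4.28820 = 0.717.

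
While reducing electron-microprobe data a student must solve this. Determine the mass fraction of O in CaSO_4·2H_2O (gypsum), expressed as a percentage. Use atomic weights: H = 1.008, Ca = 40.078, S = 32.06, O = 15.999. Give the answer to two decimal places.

M(CaSO_4·2H_2O) = 172.164 g/mol.
O contributes 6 × 15.999 = 95.994 g per mole.
95.994/172.164 = 0.5576 → 55.76%.

55.76 mass %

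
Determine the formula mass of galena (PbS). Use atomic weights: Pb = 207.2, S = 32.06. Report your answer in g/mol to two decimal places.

The formula mass is the sum 1×207.2 + 1×32.06.

239.26 g/mol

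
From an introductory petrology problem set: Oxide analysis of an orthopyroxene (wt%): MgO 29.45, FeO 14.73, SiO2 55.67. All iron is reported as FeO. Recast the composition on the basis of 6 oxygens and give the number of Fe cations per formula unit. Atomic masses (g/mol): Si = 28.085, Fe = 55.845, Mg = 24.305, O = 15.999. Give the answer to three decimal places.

0.441 Fe apfu

MgO: 29.45/40.304 = 0.73070 mol → 0.73070 mol Mg, 0.73070 mol O.
FeO: 14.73/71.844 = 0.20503 mol → 0.20503 mol Fe, 0.20503 mol O.
SiO2: 55.67/60.083 = 0.92655 mol → 0.92655 mol Si, 1.85310 mol O.
Total oxygen = 2.78883 mol. Normalization factor = 6/2.78883 = 2.15144.
Fe per 6 O = 0.20503 × 2.15144 = 0.441.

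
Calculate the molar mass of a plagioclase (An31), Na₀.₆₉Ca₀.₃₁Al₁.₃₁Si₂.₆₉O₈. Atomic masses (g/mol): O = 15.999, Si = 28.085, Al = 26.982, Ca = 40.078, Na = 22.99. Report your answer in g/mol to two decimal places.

The formula mass is the sum 0.69×22.99 + 0.31×40.078 + 1.31×26.982 + 2.69×28.085 + 8×15.999.

267.17 g/mol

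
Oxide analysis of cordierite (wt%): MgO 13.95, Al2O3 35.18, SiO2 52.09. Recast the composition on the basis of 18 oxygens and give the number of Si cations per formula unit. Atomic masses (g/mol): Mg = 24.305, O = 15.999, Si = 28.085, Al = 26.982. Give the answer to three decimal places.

5.010 Si apfu

MgO: 13.95/40.304 = 0.34612 mol → 0.34612 mol Mg, 0.34612 mol O.
Al2O3: 35.18/101.961 = 0.34503 mol → 0.69006 mol Al, 1.03509 mol O.
SiO2: 52.09/60.083 = 0.86697 mol → 0.86697 mol Si, 1.73394 mol O.
Total oxygen = 3.11515 mol. Normalization factor = 18/3.11515 = 5.77821.
Si per 18 O = 0.86697 × 5.77821 = 5.010.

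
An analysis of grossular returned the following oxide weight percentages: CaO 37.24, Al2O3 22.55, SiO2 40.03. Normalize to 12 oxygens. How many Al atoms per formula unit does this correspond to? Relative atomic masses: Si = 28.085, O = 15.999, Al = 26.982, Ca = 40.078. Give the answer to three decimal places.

1.995 Al apfu

CaO: 37.24/56.077 = 0.66409 mol → 0.66409 mol Ca, 0.66409 mol O.
Al2O3: 22.55/101.961 = 0.22116 mol → 0.44232 mol Al, 0.66348 mol O.
SiO2: 40.03/60.083 = 0.66625 mol → 0.66625 mol Si, 1.33250 mol O.
Total oxygen = 2.66007 mol. Normalization factor = 12/2.66007 = 4.51116.
Al per 12 O = 0.44232 × 4.51116 = 1.995.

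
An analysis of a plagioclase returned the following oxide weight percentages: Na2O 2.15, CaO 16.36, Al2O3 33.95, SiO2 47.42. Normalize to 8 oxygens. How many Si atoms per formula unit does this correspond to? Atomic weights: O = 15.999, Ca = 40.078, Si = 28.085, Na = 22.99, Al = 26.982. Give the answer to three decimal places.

2.15 wt% Na2O ÷ 61.979 g/mol = 0.03469 mol, giving 0.06938 Na and 0.03469 O.
16.36 wt% CaO ÷ 56.077 g/mol = 0.29174 mol, giving 0.29174 Ca and 0.29174 O.
33.95 wt% Al2O3 ÷ 101.961 g/mol = 0.33297 mol, giving 0.66594 Al and 0.99891 O.
47.42 wt% SiO2 ÷ 60.083 g/mol = 0.78924 mol, giving 0.78924 Si and 1.57848 O.
Oxygen sums to 2.90382; scaling by 8/2.90382 = 2.75499 puts the formula on 8 O.
Si: 0.78924 × 2.75499 = 2.174 atoms per formula unit.

2.174 Si apfu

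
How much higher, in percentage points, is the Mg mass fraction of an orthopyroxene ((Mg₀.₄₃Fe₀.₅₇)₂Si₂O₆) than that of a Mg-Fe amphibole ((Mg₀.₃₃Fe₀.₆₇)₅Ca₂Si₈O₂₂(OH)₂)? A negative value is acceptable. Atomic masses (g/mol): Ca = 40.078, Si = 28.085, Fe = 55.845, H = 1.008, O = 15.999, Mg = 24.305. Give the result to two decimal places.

First mineral: 20.902 g Mg in 236.730 g formula = 8.83 wt% Mg.
Second mineral: 40.103 g Mg in 918.012 g formula = 4.37 wt% Mg.
8.83% − 4.37% gives a difference of 4.46 percentage points.

4.46 percentage points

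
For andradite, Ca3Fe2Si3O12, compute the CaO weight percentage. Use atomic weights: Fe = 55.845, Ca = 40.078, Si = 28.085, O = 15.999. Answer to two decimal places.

Molar mass of Ca3Fe2Si3O12 = 3*40.078 + 2*55.845 + 3*28.085 + 12*15.999 = 508.167 g/mol.
Each formula unit contains 3 Ca, equivalent to 3/1 = 3.0000 mol CaO.
M(CaO) = 1×40.078 + 1×15.999 = 56.077 g/mol.
Mass of CaO per formula unit = 3.0000 × 56.077 = 168.231 g.
CaO wt% = 168.231 / 508.167 × 100 = 33.11%.

33.11 wt%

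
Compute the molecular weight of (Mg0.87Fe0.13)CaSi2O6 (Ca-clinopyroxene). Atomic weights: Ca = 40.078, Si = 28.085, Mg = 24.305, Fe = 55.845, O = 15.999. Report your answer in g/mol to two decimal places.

The formula mass is the sum 0.87*24.305 + 0.13*55.845 + 1*40.078 + 2*28.085 + 6*15.999.

220.65 g/mol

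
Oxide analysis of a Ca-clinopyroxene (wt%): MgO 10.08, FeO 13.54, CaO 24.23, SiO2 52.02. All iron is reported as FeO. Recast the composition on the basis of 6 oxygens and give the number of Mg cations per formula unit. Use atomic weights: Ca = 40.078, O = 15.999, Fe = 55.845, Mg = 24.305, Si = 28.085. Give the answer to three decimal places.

10.08 wt% MgO ÷ 40.304 g/mol = 0.25010 mol, giving 0.25010 Mg and 0.25010 O.
13.54 wt% FeO ÷ 71.844 g/mol = 0.18846 mol, giving 0.18846 Fe and 0.18846 O.
24.23 wt% CaO ÷ 56.077 g/mol = 0.43208 mol, giving 0.43208 Ca and 0.43208 O.
52.02 wt% SiO2 ÷ 60.083 g/mol = 0.86580 mol, giving 0.86580 Si and 1.73160 O.
Oxygen sums to 2.60224; scaling by 6/2.60224 = 2.30571 puts the formula on 6 O.
Mg: 0.25010 × 2.30571 = 0.577 atoms per formula unit.

0.577 Mg apfu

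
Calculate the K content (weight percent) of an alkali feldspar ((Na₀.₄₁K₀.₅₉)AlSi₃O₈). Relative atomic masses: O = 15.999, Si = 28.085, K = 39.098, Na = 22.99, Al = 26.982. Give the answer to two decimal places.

8.49 weight percent

Formula mass = 0.41×22.99 + 0.59×39.098 + 1×26.982 + 3×28.085 + 8×15.999 = 271.723 g/mol, of which 23.068 g is K.
So K makes up 23.068/271.723 = 0.0849 of the mass, i.e. 8.49%.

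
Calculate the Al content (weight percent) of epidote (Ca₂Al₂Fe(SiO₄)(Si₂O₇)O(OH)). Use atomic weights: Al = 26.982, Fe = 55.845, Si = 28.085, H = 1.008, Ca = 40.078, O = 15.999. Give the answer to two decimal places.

11.17 weight percent

Molar mass of Ca₂Al₂Fe(SiO₄)(Si₂O₇)O(OH): 2·40.078 + 2·26.982 + 1·55.845 + 3·28.085 + 13·15.999 + 1·1.008 = 483.215 g/mol.
Mass of Al per formula unit: 2 × 26.982 = 53.964 g.
Weight fraction Al = 53.964 / 483.215 = 0.1117.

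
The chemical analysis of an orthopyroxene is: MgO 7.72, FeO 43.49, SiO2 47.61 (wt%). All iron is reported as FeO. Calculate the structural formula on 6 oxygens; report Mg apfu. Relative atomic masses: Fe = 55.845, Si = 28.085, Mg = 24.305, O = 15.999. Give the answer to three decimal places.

MgO (M=40.304): mol = 0.19154; Mg = 0.19154, O = 0.19154.
FeO (M=71.844): mol = 0.60534; Fe = 0.60534, O = 0.60534.
SiO2 (M=60.083): mol = 0.79240; Si = 0.79240, O = 1.58480.
ΣO = 2.38168; factor = 6/ΣO = 2.51923.
Mg apfu = 0.19154 × 2.51923 = 0.483.

0.483 Mg apfu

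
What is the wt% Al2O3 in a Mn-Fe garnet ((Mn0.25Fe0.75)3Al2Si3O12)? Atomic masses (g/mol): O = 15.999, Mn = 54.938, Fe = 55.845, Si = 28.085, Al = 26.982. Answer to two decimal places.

Formula mass = 497.062 g/mol.
2 Al → 1.0000 mol Al2O3 per formula unit; M(Al2O3) = 101.961, so Al2O3 mass = 101.961 g.
101.961/497.062 × 100 = 20.51 wt%.

20.51 wt%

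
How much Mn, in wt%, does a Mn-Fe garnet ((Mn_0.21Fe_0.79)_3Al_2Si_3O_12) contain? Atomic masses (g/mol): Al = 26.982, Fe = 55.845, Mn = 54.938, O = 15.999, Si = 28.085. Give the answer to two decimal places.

Formula mass = 0.63×54.938 + 2.37×55.845 + 2×26.982 + 3×28.085 + 12×15.999 = 497.171 g/mol, of which 34.611 g is Mn.
So Mn makes up 34.611/497.171 = 0.0696 of the mass, i.e. 6.96%.

6.96 wt%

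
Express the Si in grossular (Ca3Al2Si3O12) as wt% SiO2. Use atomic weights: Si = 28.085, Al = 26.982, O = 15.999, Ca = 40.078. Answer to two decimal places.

M(Ca3Al2Si3O12) = 450.441 g/mol; M(SiO2) = 60.083 g/mol.
Moles SiO2 per formula unit = 3 Si ÷ 1 = 3.0000.
SiO2 fraction = (3.0000 × 60.083) / 450.441 = 180.249/450.441 = 0.4002.

40.02 wt%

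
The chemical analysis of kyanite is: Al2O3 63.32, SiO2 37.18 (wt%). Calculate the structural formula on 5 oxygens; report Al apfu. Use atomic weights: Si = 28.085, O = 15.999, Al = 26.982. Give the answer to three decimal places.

Al2O3 (M=101.961): mol = 0.62102; Al = 1.24204, O = 1.86306.
SiO2 (M=60.083): mol = 0.61881; Si = 0.61881, O = 1.23762.
ΣO = 3.10068; factor = 5/ΣO = 1.61255.
Al apfu = 1.24204 × 1.61255 = 2.003.

2.003 Al apfu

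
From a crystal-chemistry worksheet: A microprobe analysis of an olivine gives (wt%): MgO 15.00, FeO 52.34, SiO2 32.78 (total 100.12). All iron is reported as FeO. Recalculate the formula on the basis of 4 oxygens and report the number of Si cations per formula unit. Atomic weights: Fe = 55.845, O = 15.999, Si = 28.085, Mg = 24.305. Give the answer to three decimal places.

0.996 Si apfu

MgO (M=40.304): mol = 0.37217; Mg = 0.37217, O = 0.37217.
FeO (M=71.844): mol = 0.72852; Fe = 0.72852, O = 0.72852.
SiO2 (M=60.083): mol = 0.54558; Si = 0.54558, O = 1.09116.
ΣO = 2.19185; factor = 4/ΣO = 1.82494.
Si apfu = 0.54558 × 1.82494 = 0.996.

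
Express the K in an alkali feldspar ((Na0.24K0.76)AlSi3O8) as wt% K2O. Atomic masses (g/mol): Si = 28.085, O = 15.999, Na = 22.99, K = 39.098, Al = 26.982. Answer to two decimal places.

Formula mass = 274.461 g/mol.
0.76 K → 0.3800 mol K2O per formula unit; M(K2O) = 94.195, so K2O mass = 35.794 g.
35.794/274.461 × 100 = 13.04 wt%.

13.04 wt%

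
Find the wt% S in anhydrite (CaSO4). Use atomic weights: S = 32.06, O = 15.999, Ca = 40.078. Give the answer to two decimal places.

23.55 wt%

Molar mass of CaSO4: 1*40.078 + 1*32.06 + 4*15.999 = 136.134 g/mol.
Mass of S per formula unit: 1 × 32.06 = 32.060 g.
Weight fraction S = 32.060 / 136.134 = 0.2355.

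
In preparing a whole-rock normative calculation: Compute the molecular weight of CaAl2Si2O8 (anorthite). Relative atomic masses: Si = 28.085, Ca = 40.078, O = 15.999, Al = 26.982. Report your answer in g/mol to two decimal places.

The formula mass is the sum 1*40.078 + 2*26.982 + 2*28.085 + 8*15.999.

278.20 g/mol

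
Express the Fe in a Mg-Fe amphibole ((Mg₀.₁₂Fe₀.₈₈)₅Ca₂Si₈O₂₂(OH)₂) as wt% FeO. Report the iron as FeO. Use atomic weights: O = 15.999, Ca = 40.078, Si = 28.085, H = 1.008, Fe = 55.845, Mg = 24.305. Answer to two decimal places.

33.24 wt%

Molar mass of (Mg₀.₁₂Fe₀.₈₈)₅Ca₂Si₈O₂₂(OH)₂ = 0.60·24.305 + 4.40·55.845 + 2·40.078 + 8·28.085 + 24·15.999 + 2·1.008 = 951.129 g/mol.
Each formula unit contains 4.40 Fe, equivalent to 4.40/1 = 4.4000 mol FeO.
M(FeO) = 1×55.845 + 1×15.999 = 71.844 g/mol.
Mass of FeO per formula unit = 4.4000 × 71.844 = 316.114 g.
FeO wt% = 316.114 / 951.129 × 100 = 33.24%.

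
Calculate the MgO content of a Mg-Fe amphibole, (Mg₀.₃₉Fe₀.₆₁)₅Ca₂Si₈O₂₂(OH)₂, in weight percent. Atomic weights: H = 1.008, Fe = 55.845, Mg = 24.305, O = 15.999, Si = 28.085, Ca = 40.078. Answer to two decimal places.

Formula mass = 908.550 g/mol.
1.95 Mg → 1.9500 mol MgO per formula unit; M(MgO) = 40.304, so MgO mass = 78.593 g.
78.593/908.550 × 100 = 8.65 wt%.

8.65 wt%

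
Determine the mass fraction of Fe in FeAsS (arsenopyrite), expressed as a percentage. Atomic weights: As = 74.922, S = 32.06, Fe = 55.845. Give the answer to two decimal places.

Molar mass of FeAsS: 1×55.845 + 1×74.922 + 1×32.06 = 162.827 g/mol.
Mass of Fe per formula unit: 1 × 55.845 = 55.845 g.
Weight fraction Fe = 55.845 / 162.827 = 0.3430.

34.30 mass %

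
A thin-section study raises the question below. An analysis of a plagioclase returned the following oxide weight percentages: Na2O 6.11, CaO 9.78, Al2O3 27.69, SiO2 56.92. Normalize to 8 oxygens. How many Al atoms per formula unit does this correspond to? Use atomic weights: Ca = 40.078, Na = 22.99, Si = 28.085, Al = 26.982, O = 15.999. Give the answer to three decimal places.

Na2O: 6.11/61.979 = 0.09858 mol → 0.19716 mol Na, 0.09858 mol O.
CaO: 9.78/56.077 = 0.17440 mol → 0.17440 mol Ca, 0.17440 mol O.
Al2O3: 27.69/101.961 = 0.27157 mol → 0.54314 mol Al, 0.81471 mol O.
SiO2: 56.92/60.083 = 0.94736 mol → 0.94736 mol Si, 1.89472 mol O.
Total oxygen = 2.98241 mol. Normalization factor = 8/2.98241 = 2.68239.
Al per 8 O = 0.54314 × 2.68239 = 1.457.

1.457 Al apfu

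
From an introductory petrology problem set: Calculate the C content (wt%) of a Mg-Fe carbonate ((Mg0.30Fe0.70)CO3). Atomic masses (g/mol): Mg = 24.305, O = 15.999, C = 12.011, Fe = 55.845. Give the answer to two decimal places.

Molar mass of (Mg0.30Fe0.70)CO3: 0.30*24.305 + 0.70*55.845 + 1*12.011 + 3*15.999 = 106.391 g/mol.
Mass of C per formula unit: 1 × 12.011 = 12.011 g.
Weight fraction C = 12.011 / 106.391 = 0.1129.

11.29 wt%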